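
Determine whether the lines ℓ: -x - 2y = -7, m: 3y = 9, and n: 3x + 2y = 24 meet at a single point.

Lines aᵢx + bᵢy = cᵢ with pairwise distinct directions are concurrent exactly when det[aᵢ bᵢ cᵢ] = 0.
Here the determinant is -45.
Nonzero, so no common point exists.

No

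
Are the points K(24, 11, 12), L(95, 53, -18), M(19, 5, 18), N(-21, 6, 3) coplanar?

No

The four points are coplanar iff the 3×3 determinant with rows KL, KM, KN is zero.
Rows: (71, 42, -30), (-5, -6, 6), (-45, -5, -9).
Expanding along the first row: (71)(84) − (42)(315) + (-30)(-245) = 84.
Nonzero ⇒ not coplanar.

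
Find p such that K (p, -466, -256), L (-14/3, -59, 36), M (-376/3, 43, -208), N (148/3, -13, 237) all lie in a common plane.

The points are coplanar iff KL · (KM × KN) = 0.
Expanding, this is linear in p: (-31726)p + (3394682/3) = 0.
So p = 107/3.

107/3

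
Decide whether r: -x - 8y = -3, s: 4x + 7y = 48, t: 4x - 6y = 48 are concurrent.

No

Intersecting r and s: solving the 2×2 system gives (x, y) = (363/25, -36/25).
Substitute into t: (4)(363/25) + (-6)(-36/25) = 1668/25.
But t requires 48 ≠ 1668/25, so the three lines have no common point.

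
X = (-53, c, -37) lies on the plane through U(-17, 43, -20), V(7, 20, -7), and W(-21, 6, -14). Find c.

Coplanarity requires UV · (UW × UX) = 0.
UV = (24, -23, 13), UW = (-4, -37, 6); the triple product is linear in c with coefficient -196 and constant term 12740.
Setting it to zero: c = 65.

65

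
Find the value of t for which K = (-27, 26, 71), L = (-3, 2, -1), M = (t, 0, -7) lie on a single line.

-1

Direction KL = (24, -24, -72). From the y-coordinate of M, the parameter along the line is τ = (0 − 26)/(-24) = 13/12.
Then t = (-27) + 13/12·(24) = -1.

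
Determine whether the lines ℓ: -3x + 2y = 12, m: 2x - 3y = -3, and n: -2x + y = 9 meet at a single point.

Yes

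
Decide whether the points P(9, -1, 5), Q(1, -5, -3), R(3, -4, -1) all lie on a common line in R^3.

PQ = (-8, -4, -8), PR = (-6, -3, -6).
Each component of PR is 3/4 times the corresponding component of PQ, so PR = 3/4·PQ and the points are collinear.

Yes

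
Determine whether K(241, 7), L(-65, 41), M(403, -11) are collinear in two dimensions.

KL = (-306, 34), KM = (162, -18).
Twice the signed area of △KLM is (-306)(-18) − (34)(162) = 0.
The triangle is degenerate (zero area), so the points are collinear.

Yes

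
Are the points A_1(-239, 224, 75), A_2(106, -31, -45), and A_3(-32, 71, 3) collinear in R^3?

A_1A_2 = (345, -255, -120), A_1A_3 = (207, -153, -72).
Each component of A_1A_3 is 3/5 times the corresponding component of A_1A_2, so A_1A_3 = 3/5·A_1A_2 and the points are collinear.

Yes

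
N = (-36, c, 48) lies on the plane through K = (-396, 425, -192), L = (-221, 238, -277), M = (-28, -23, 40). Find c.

-15

The plane through K, L, M has equation −81464x − 71880y − 9584z = 3550872.
Substituting N: (-71880)c + (2472672) = 3550872, so c = -15.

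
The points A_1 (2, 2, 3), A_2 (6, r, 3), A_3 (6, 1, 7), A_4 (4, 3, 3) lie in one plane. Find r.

4

Coplanarity ⇔ det[A_1A_2; A_1A_3; A_1A_4] = 0.
Expanding, this is linear in r: (8)r + (-32) = 0.
So r = 4.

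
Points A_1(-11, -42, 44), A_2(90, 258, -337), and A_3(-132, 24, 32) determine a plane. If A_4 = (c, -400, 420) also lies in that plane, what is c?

A normal to the plane is n = A_1A_2 × A_1A_3 = (21546, 47313, 42966).
A_4 lies in the plane iff n · A_1A_4 = 0.
This gives (21546)c + (-545832) = 0, so c = 76/3.

76/3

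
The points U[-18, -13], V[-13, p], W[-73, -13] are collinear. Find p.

Collinearity: (V − U) must be parallel to (W − U) = (-55, 0).
Cross-multiplying the components: (p − (-13))·(-55) = (5)·(0).
Solving gives p = -13.

-13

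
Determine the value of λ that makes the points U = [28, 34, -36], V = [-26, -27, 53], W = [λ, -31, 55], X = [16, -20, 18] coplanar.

Normal to plane UVX: n = (1512, 1848, 2184); plane equation n·P = 26544.
Requiring n·W = 26544: (1512)λ + (62832) = 26544.
So λ = -24.

-24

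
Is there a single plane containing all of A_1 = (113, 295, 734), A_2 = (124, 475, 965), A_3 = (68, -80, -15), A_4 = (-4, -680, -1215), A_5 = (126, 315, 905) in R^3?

No

The plane through A_1, A_2, A_3 has normal n = A_1A_2 × A_1A_3 = (-48195, -2156, 3975) and equation n·P = -3164405.
Checking the remaining points: n·A_4 = -3170765, n·A_5 = -3154335.
Since n·A_4 = -3170765 ≠ -3164405, A_4 is off the plane and the points are not all coplanar.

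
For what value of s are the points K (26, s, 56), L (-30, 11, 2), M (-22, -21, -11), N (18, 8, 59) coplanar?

-10

The points are coplanar iff KL · (KM × KN) = 0.
Expanding, this is linear in s: (1080)s + (10800) = 0.
So s = -10.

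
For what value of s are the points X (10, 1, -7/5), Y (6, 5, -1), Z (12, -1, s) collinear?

Direction XY = (-4, 4, 2/5). From the x-coordinate of Z, the parameter along the line is τ = (12 − 10)/(-4) = -1/2.
Then s = (-7/5) + (-1/2)·(2/5) = -8/5.

-8/5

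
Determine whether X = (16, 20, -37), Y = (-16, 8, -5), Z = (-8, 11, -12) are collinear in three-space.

No

XY = (-32, -12, 32), XZ = (-24, -9, 25).
Comparing components 2 and 3: (-12)(25) − (32)(-9) = -12 ≠ 0, so XY and XZ are not parallel and the points are not collinear.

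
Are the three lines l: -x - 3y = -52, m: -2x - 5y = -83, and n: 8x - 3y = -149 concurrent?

No

Lines aᵢx + bᵢy = cᵢ with pairwise distinct directions are concurrent exactly when det[aᵢ bᵢ cᵢ] = 0.
Here the determinant is -2.
Nonzero, so no common point exists.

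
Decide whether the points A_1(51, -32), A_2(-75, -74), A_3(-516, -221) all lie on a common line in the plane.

Yes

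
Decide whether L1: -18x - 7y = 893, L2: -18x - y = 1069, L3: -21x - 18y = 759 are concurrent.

No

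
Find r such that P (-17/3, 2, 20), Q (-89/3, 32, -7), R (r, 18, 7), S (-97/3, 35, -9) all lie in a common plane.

Normal to plane PQS: n = (21, 24, 8); plane equation n·X = 89.
Requiring n·R = 89: (21)r + (488) = 89.
So r = -19.

-19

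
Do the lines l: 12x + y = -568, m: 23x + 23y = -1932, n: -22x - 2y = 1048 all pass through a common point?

Intersecting l and m: solving the 2×2 system gives (x, y) = (-44, -40).
Substitute into n: (-22)(-44) + (-2)(-40) = 1048.
This equals 1048, so (-44, -40) lies on all three lines and they are concurrent.

Yes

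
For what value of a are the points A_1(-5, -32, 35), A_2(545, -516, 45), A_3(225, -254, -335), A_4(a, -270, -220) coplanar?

Normal to plane A_1A_2A_3: n = (181300, 205800, -10780); plane equation n·P = -7869400.
Requiring n·A_4 = -7869400: (181300)a + (-53194400) = -7869400.
So a = 250.

250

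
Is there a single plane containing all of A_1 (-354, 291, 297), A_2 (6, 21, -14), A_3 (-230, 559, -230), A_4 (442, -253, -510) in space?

No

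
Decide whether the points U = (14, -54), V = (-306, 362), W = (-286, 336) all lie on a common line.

Yes

UV = (-320, 416), UW = (-300, 390).
Checking proportionality: UW = 15/16·UV, so the vectors are parallel and the points are collinear.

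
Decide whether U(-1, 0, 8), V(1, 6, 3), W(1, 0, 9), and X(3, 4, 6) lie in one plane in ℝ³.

Yes

A normal to the plane through U, V, W is n = UV × UW = (6, -12, -12).
The plane has equation n·P = -102. For X: n·X = -102.
Equal, so X lies in the plane and all four are coplanar.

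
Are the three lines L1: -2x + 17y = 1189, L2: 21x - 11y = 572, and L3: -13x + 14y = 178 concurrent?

Intersecting L1 and L2: solving the 2×2 system gives (x, y) = (22803/335, 26113/335).
Substitute into L3: (-13)(22803/335) + (14)(26113/335) = 69143/335.
But L3 requires 178 ≠ 69143/335, so the three lines have no common point.

No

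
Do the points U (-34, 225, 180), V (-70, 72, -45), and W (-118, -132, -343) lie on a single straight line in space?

No

UV = (-36, -153, -225), UW = (-84, -357, -523).
UV × UW = (-306, 72, 0).
The cross product is nonzero, so the points do not lie on one line.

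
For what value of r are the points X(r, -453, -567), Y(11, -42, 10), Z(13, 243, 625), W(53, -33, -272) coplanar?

The points are coplanar iff XY · (XZ × XW) = 0.
Expanding, this is linear in r: (85905)r + (3006675) = 0.
So r = -35.

-35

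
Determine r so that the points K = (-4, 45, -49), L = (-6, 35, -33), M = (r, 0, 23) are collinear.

-13

Direction KL = (-2, -10, 16). From the y-coordinate of M, the parameter along the line is τ = (0 − 45)/(-10) = 9/2.
Then r = (-4) + 9/2·(-2) = -13.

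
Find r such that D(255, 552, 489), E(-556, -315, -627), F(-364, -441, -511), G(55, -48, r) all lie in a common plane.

41

Normal to plane DEF: n = (-241188, -120196, 268650); plane equation n·P = 3518718.
Requiring n·G = 3518718: (268650)r + (-7495932) = 3518718.
So r = 41.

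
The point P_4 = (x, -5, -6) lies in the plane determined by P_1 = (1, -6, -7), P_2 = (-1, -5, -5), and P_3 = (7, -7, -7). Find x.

The plane through P_1, P_2, P_3 has equation 2x + 12y − 4z = -42.
Substituting P_4: (2)x + (-36) = -42, so x = -3.

-3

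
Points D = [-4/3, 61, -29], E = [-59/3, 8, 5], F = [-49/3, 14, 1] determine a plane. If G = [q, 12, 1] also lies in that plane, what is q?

Coplanarity requires DE · (DF × DG) = 0.
DE = (-55/3, -53, 34), DF = (-15, -47, 30); the triple product is linear in q with coefficient 8 and constant term 152/3.
Setting it to zero: q = -19/3.

-19/3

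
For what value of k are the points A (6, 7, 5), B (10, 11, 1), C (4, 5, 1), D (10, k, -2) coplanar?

Normal to plane ABC: n = (-24, 24, 0); plane equation n·P = 24.
Requiring n·D = 24: (24)k + (-240) = 24.
So k = 11.

11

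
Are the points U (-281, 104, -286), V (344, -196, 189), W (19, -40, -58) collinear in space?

UV = (625, -300, 475), UW = (300, -144, 228).
UV × UW = (0, 0, 0).
The cross product vanishes, so the three points are collinear.

Yes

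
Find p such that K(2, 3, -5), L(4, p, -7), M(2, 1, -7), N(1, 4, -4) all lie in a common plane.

Normal to plane KMN: n = (0, 2, -2); plane equation n·P = 16.
Requiring n·L = 16: (2)p + (14) = 16.
So p = 1.

1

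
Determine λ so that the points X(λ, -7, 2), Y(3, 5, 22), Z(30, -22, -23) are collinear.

15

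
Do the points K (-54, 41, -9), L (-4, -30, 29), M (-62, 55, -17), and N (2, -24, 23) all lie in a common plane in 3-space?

Yes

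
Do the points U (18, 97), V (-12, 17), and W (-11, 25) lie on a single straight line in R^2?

UV = (-30, -80), UW = (-29, -72).
If collinear, UW would be a scalar multiple of UV. But (-30)·(-72) ≠ (-80)·(-29) (difference -160), so they are not parallel; the points are not collinear.

No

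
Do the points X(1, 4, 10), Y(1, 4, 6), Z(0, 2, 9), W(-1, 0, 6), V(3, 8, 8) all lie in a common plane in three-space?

Yes

The plane through X, Y, Z has normal n = XY × XZ = (-8, 4, 0) and equation n·P = 8.
Checking the remaining points: n·W = 8, n·V = 8.
All equal 8, so all 5 points lie in one plane.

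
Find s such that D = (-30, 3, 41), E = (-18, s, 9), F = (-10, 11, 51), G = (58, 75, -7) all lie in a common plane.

23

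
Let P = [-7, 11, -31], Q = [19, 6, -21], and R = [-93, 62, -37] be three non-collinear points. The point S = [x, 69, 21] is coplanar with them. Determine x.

5

A normal to the plane is n = PQ × PR = (-480, -704, 896).
S lies in the plane iff n · PS = 0.
This gives (-480)x + (2400) = 0, so x = 5.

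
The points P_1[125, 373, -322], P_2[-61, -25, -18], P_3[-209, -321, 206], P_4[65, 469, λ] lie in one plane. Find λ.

-418

Normal to plane P_1P_2P_3: n = (832, -3328, -3848); plane equation n·P = 101712.
Requiring n·P_4 = 101712: (-3848)λ + (-1506752) = 101712.
So λ = -418.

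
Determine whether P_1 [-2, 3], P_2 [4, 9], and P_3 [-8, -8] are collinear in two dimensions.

P_1P_2 = (6, 6), P_1P_3 = (-6, -11).
det[P_1P_2; P_1P_3] = (6)(-11) − (6)(-6) = -30.
The determinant is nonzero, so they are not collinear.

No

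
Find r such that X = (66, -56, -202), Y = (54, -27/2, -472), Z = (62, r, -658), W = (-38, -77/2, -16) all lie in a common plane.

9

Coplanarity ⇔ det[XY; XZ; XW] = 0.
Expanding, this is linear in r: (-30312)r + (272808) = 0.
So r = 9.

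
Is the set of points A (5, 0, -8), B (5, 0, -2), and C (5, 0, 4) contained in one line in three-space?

Yes

AB = (0, 0, 6), AC = (0, 0, 12).
AB × AC = (0, 0, 0).
The cross product vanishes, so the three points are collinear.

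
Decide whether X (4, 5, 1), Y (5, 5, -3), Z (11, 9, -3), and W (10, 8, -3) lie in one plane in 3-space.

The four points are coplanar iff the 3×3 determinant with rows XY, XZ, XW is zero.
Rows: (1, 0, -4), (7, 4, -4), (6, 3, -4).
Expanding along the first row: (1)(-4) − (0)(-4) + (-4)(-3) = 8.
Nonzero ⇒ not coplanar.

No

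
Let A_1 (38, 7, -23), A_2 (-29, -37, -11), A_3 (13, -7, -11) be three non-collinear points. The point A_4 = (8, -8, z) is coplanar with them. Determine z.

-3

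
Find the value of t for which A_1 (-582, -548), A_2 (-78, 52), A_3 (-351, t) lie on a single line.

-273

The three points are collinear iff det[A_1A_2; A_1A_3] = 0.
This determinant is linear in t: (504)t + (137592) = 0, so t = -273.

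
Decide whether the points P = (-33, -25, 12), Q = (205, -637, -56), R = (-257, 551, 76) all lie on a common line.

PQ = (238, -612, -68), PR = (-224, 576, 64).
PQ × PR = (0, 0, 0).
The cross product vanishes, so the three points are collinear.

Yes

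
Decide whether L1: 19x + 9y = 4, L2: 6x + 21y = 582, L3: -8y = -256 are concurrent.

No

Intersecting L1 and L2: solving the 2×2 system gives (x, y) = (-1718/115, 3678/115).
Substitute into L3: (0)(-1718/115) + (-8)(3678/115) = -29424/115.
But L3 requires -256 ≠ -29424/115, so the three lines have no common point.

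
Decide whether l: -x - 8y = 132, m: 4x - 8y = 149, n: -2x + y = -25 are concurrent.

No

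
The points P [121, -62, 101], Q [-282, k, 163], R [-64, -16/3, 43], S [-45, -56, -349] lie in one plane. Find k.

Coplanarity ⇔ det[PQ; PR; PS] = 0.
Expanding, this is linear in k: (-73622)k + (18258256/3) = 0.
So k = 248/3.

248/3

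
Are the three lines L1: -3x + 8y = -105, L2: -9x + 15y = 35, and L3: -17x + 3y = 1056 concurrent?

No

The three lines meet at one point iff the augmented coefficient matrix [aᵢ bᵢ cᵢ] has rank < 3, i.e. its determinant vanishes.
Here the determinant is 127.
Nonzero, so no common point exists.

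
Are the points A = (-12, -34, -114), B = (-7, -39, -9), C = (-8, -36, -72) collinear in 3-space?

AB = (5, -5, 105), AC = (4, -2, 42).
Comparing components 3 and 1: (105)(4) − (5)(42) = 210 ≠ 0, so AB and AC are not parallel and the points are not collinear.

No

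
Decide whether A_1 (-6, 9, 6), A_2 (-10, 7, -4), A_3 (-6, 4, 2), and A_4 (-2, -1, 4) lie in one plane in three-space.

No

The four points are coplanar iff the 3×3 determinant with rows A_1A_2, A_1A_3, A_1A_4 is zero.
Rows: (-4, -2, -10), (0, -5, -4), (4, -10, -2).
Expanding along the first row: (-4)(-30) − (-2)(16) + (-10)(20) = -48.
Nonzero ⇒ not coplanar.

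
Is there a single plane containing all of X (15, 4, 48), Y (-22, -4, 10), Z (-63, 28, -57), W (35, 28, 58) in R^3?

A normal to the plane through X, Y, Z is n = XY × XZ = (1752, -921, -1512).
The plane has equation n·P = -49980. For W: n·W = -52164.
-52164 ≠ -49980, so W is off the plane.

No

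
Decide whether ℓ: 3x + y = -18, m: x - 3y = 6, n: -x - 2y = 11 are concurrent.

The three lines meet at one point iff the augmented coefficient matrix [aᵢ bᵢ cᵢ] has rank < 3, i.e. its determinant vanishes.
Here the determinant is 10.
Nonzero, so no common point exists.

No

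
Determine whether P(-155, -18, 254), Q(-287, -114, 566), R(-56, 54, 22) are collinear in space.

PQ = (-132, -96, 312), PR = (99, 72, -232).
Comparing components 2 and 3: (-96)(-232) − (312)(72) = -192 ≠ 0, so PQ and PR are not parallel and the points are not collinear.

No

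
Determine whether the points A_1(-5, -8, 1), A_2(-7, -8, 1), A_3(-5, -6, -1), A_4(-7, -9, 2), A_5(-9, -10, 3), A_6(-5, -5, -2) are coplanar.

Yes

The plane through A_1, A_2, A_3 has normal n = A_1A_2 × A_1A_3 = (0, -4, -4) and equation n·P = 28.
Checking the remaining points: n·A_4 = 28, n·A_5 = 28, n·A_6 = 28.
All equal 28, so all 6 points lie in one plane.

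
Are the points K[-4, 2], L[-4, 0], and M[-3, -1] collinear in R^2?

KL = (0, -2), KM = (1, -3).
Twice the signed area of △KLM is (0)(-3) − (-2)(1) = 2.
The area is nonzero, so the three points are not collinear.

No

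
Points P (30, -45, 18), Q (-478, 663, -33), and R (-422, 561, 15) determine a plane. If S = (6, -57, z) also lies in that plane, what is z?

A normal to the plane is n = PQ × PR = (28782, 21528, 12168).
S lies in the plane iff n · PS = 0.
This gives (12168)z + (-1168128) = 0, so z = 96.

96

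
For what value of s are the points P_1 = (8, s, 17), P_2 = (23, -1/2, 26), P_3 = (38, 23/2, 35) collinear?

Collinearity requires P_1P_2 × P_1P_3 = 0; each component is linear in s.
The x-component gives (-9)s + (-225/2) = 0, so s = -25/2.
The remaining components then also vanish.

-25/2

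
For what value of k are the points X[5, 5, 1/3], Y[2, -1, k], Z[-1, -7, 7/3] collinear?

Direction XZ = (-6, -12, 2). From the x-coordinate of Y, the parameter along the line is τ = (2 − 5)/(-6) = 1/2.
Then k = 1/3 + 1/2·(2) = 4/3.

4/3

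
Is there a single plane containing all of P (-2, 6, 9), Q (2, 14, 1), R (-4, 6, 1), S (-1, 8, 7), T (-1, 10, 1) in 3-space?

Yes

The plane through P, Q, R has normal n = PQ × PR = (-64, 48, 16) and equation n·X = 560.
Checking the remaining points: n·S = 560, n·T = 560.
All equal 560, so all 5 points lie in one plane.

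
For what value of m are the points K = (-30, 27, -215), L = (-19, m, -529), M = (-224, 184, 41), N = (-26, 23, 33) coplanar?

19

Normal to plane KMN: n = (39960, 49136, 148); plane equation n·P = 96052.
Requiring n·L = 96052: (49136)m + (-837532) = 96052.
So m = 19.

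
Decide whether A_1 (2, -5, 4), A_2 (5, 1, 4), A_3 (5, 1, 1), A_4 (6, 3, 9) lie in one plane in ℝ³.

With A_1 as base: A_1A_2 = (3, 6, 0), A_1A_3 = (3, 6, -3), A_1A_4 = (4, 8, 5).
A_1A_3 × A_1A_4 = (54, -27, 0).
A_1A_2 · (A_1A_3 × A_1A_4) = 0.
The scalar triple product vanishes, so the four points are coplanar.

Yes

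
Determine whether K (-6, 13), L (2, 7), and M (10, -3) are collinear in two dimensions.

No

KL = (8, -6), KM = (16, -16).
det[KL; KM] = (8)(-16) − (-6)(16) = -32.
The determinant is nonzero, so they are not collinear.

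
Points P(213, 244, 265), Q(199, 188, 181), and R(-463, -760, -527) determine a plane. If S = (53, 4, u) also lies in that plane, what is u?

73

A normal to the plane is n = PQ × PR = (-39984, 45696, -23800).
S lies in the plane iff n · PS = 0.
This gives (-23800)u + (1737400) = 0, so u = 73.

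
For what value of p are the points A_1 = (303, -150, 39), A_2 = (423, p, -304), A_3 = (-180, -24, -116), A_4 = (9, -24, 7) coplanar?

-483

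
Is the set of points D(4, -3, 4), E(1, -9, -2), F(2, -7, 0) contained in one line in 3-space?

Yes

DE = (-3, -6, -6), DF = (-2, -4, -4).
DE × DF = (0, 0, 0).
The cross product vanishes, so the three points are collinear.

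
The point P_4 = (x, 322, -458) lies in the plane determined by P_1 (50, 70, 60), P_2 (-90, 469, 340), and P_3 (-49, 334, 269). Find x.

The plane through P_1, P_2, P_3 has equation 9471x + 1540y + 2541z = 733810.
Substituting P_4: (9471)x + (-667898) = 733810, so x = 148.

148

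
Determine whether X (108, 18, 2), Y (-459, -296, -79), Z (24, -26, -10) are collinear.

XY = (-567, -314, -81), XZ = (-84, -44, -12).
Comparing components 2 and 3: (-314)(-12) − (-81)(-44) = 204 ≠ 0, so XY and XZ are not parallel and the points are not collinear.

No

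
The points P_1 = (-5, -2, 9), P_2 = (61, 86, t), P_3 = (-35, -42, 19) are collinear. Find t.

-13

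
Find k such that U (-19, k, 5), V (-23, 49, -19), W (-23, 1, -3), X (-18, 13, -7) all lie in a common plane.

The points are coplanar iff UV · (UW × UX) = 0.
Expanding, this is linear in k: (-80)k + (-1840) = 0.
So k = -23.

-23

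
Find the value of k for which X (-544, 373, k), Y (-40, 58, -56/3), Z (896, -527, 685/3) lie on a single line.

-455/3

Direction YZ = (936, -585, 247). From the x-coordinate of X, the parameter along the line is τ = (-544 − (-40))/936 = -7/13.
Then k = (-56/3) + (-7/13)·(247) = -455/3.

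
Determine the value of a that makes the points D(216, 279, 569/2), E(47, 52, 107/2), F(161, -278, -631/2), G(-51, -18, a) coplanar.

-27/2

Coplanarity ⇔ det[DE; DF; DG] = 0.
Expanding, this is linear in a: (81648)a + (1102248) = 0.
So a = -27/2.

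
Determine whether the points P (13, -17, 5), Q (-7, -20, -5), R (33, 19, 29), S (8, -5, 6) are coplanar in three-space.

No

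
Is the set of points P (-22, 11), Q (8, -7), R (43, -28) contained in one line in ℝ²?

Yes

PQ = (30, -18), PR = (65, -39).
det[PQ; PR] = (30)(-39) − (-18)(65) = 0.
The determinant is zero, so the points are collinear.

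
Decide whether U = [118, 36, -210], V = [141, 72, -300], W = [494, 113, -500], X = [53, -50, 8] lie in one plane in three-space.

With U as base: UV = (23, 36, -90), UW = (376, 77, -290), UX = (-65, -86, 218).
UW × UX = (-8154, -63118, -27331).
UV · (UW × UX) = 0.
The scalar triple product vanishes, so the four points are coplanar.

Yes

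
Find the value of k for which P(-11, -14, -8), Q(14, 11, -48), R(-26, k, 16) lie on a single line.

Collinearity requires PQ × PR = 0; each component is linear in k.
The x-component gives (40)k + (1160) = 0, so k = -29.
The remaining components then also vanish.

-29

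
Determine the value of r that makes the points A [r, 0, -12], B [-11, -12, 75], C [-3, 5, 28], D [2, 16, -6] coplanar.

Coplanarity ⇔ det[AB; AC; AD] = 0.
Expanding, this is linear in r: (61)r + (488) = 0.
So r = -8.

-8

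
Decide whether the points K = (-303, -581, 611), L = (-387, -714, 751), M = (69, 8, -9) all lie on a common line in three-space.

KL = (-84, -133, 140), KM = (372, 589, -620).
KL × KM = (0, 0, 0).
The cross product vanishes, so the three points are collinear.

Yes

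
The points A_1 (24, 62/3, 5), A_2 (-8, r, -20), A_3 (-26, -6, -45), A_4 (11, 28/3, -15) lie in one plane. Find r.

8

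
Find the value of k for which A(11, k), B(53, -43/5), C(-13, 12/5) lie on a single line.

-8/5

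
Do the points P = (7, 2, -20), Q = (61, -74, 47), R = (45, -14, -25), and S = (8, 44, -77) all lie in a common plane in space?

With P as base: PQ = (54, -76, 67), PR = (38, -16, -5), PS = (1, 42, -57).
PR × PS = (1122, 2161, 1612).
PQ · (PR × PS) = 4356.
Since 4356 ≠ 0, the four points are not coplanar.

No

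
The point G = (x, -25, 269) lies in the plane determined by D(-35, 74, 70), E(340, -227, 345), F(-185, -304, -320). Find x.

Coplanarity requires DE · (DF × DG) = 0.
DE = (375, -301, 275), DF = (-150, -378, -390); the triple product is linear in x with coefficient 221340 and constant term -39841200.
Setting it to zero: x = 180.

180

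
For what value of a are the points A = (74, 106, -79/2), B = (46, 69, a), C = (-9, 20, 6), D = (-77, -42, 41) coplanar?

The points are coplanar iff AB · (AC × AD) = 0.
Expanding, this is linear in a: (-702)a + (-15444) = 0.
So a = -22.

-22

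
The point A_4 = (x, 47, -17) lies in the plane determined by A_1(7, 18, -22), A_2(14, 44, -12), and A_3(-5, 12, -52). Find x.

A normal to the plane is n = A_1A_2 × A_1A_3 = (-720, 90, 270).
A_4 lies in the plane iff n · A_1A_4 = 0.
This gives (-720)x + (9000) = 0, so x = 25/2.

25/2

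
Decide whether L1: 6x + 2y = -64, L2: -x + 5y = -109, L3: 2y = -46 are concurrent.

Intersecting L1 and L2: solving the 2×2 system gives (x, y) = (-51/16, -359/16).
Substitute into L3: (0)(-51/16) + (2)(-359/16) = -359/8.
But L3 requires -46 ≠ -359/8, so the three lines have no common point.

No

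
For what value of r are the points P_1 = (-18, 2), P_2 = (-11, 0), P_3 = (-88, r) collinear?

Collinearity: (P_3 − P_1) must be parallel to (P_2 − P_1) = (7, -2).
Cross-multiplying the components: (r − 2)·(7) = (-70)·(-2).
Solving gives r = 22.

22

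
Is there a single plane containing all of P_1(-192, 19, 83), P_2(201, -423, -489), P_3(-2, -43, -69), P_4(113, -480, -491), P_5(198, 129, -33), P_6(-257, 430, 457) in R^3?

No

The plane through P_1, P_2, P_3 has normal n = P_1P_2 × P_1P_3 = (31720, -48944, 59614) and equation n·P = -2072214.
Checking the remaining points: n·P_4 = -2192994, n·P_5 = -2000478, n·P_6 = -1954362.
Since n·P_4 = -2192994 ≠ -2072214, P_4 is off the plane and the points are not all coplanar.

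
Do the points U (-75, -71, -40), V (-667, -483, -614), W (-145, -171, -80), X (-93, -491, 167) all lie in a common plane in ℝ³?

The four points are coplanar iff the 3×3 determinant with rows UV, UW, UX is zero.
Rows: (-592, -412, -574), (-70, -100, -40), (-18, -420, 207).
Expanding along the first row: (-592)(-37500) − (-412)(-15210) + (-574)(27600) = 91080.
Nonzero ⇒ not coplanar.

No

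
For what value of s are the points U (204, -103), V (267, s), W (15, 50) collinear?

-154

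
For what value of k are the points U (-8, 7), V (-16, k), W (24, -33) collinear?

The three points are collinear iff det[UV; UW] = 0.
This determinant is linear in k: (-32)k + (544) = 0, so k = 17.

17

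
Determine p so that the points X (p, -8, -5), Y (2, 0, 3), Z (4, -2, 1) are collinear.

Collinearity requires XY × XZ = 0; each component is linear in p.
The y-component gives (-2)p + (20) = 0, so p = 10.
The remaining components then also vanish.

10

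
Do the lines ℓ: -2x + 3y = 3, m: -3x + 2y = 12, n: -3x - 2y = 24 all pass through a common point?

Yes

The three lines meet at one point iff the augmented coefficient matrix [aᵢ bᵢ cᵢ] has rank < 3, i.e. its determinant vanishes.
Here the determinant is 0.
It vanishes, so the lines are concurrent at (-6, -3).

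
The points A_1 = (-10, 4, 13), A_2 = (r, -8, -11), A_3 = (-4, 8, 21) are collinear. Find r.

-28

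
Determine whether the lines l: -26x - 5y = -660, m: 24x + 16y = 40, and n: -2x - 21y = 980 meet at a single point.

Yes

Intersecting l and m: solving the 2×2 system gives (x, y) = (35, -50).
Substitute into n: (-2)(35) + (-21)(-50) = 980.
This equals 980, so (35, -50) lies on all three lines and they are concurrent.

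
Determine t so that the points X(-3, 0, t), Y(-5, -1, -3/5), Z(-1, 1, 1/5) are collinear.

-1/5

Collinearity requires XY × XZ = 0; each component is linear in t.
The x-component gives (2)t + (2/5) = 0, so t = -1/5.
The remaining components then also vanish.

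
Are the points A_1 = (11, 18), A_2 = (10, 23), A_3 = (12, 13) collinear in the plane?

Yes

A_1A_2 = (-1, 5), A_1A_3 = (1, -5).
Checking proportionality: A_1A_3 = -1·A_1A_2, so the vectors are parallel and the points are collinear.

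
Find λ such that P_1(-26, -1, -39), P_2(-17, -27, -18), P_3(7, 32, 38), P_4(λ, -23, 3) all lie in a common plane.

Normal to plane P_1P_2P_3: n = (-2695, 0, 1155); plane equation n·P = 25025.
Requiring n·P_4 = 25025: (-2695)λ + (3465) = 25025.
So λ = -8.

-8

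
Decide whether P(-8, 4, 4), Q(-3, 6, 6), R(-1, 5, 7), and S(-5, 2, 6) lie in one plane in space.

With P as base: PQ = (5, 2, 2), PR = (7, 1, 3), PS = (3, -2, 2).
PR × PS = (8, -5, -17).
PQ · (PR × PS) = -4.
Since -4 ≠ 0, the four points are not coplanar.

No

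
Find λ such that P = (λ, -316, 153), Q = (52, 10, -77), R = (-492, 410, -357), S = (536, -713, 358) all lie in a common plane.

The points are coplanar iff PQ · (PR × PS) = 0.
Expanding, this is linear in λ: (28440)λ + (-14447520) = 0.
So λ = 508.

508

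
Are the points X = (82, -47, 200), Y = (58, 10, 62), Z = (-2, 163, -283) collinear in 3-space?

No

XY = (-24, 57, -138), XZ = (-84, 210, -483).
XY × XZ = (1449, 0, -252).
The cross product is nonzero, so the points do not lie on one line.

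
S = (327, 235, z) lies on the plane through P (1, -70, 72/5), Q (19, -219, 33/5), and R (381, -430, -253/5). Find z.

The plane through P, Q, R has equation 6877x − 1794y + 50140z = 854473.
Substituting S: (50140)z + (1827189) = 854473, so z = -97/5.

-97/5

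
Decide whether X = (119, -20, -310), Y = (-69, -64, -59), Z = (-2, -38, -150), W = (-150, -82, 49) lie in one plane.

Yes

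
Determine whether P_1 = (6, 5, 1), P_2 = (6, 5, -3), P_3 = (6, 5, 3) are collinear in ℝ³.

P_1P_2 = (0, 0, -4), P_1P_3 = (0, 0, 2).
Each component of P_1P_3 is -1/2 times the corresponding component of P_1P_2, so P_1P_3 = -1/2·P_1P_2 and the points are collinear.

Yes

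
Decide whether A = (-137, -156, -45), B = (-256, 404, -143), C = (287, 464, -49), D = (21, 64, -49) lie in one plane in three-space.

The four points are coplanar iff the 3×3 determinant with rows AB, AC, AD is zero.
Rows: (-119, 560, -98), (424, 620, -4), (158, 220, -4).
Expanding along the first row: (-119)(-1600) − (560)(-1064) + (-98)(-4680) = 1244880.
Nonzero ⇒ not coplanar.

No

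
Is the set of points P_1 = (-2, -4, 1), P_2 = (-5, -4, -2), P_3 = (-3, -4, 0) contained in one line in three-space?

Yes

P_1P_2 = (-3, 0, -3), P_1P_3 = (-1, 0, -1).
P_1P_2 × P_1P_3 = (0, 0, 0).
The cross product vanishes, so the three points are collinear.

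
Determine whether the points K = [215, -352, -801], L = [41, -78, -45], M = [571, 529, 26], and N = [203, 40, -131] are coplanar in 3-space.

With K as base: KL = (-174, 274, 756), KM = (356, 881, 827), KN = (-12, 392, 670).
KM × KN = (266086, -248444, 150124).
KL · (KM × KN) = -878876.
Since -878876 ≠ 0, the four points are not coplanar.

No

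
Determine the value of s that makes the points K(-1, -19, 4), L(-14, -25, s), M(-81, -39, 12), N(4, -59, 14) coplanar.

6

The points are coplanar iff KL · (KM × KN) = 0.
Expanding, this is linear in s: (3300)s + (-19800) = 0.
So s = 6.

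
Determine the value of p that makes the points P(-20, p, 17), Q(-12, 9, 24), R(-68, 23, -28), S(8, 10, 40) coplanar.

10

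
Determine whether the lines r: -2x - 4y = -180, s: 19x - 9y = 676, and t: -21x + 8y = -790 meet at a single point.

Yes

The three lines meet at one point iff the augmented coefficient matrix [aᵢ bᵢ cᵢ] has rank < 3, i.e. its determinant vanishes.
Here the determinant is 0.
It vanishes, so the lines are concurrent at (46, 22).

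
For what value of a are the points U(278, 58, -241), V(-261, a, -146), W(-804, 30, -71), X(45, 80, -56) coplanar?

Normal to plane UWX: n = (-8920, 160560, -30328); plane equation n·P = 14141768.
Requiring n·V = 14141768: (160560)a + (6756008) = 14141768.
So a = 46.

46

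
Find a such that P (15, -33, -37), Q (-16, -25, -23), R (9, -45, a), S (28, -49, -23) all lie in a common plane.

Coplanarity ⇔ det[PQ; PR; PS] = 0.
Expanding, this is linear in a: (-392)a + (-5096) = 0.
So a = -13.

-13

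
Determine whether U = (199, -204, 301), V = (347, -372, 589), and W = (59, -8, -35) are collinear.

No

UV = (148, -168, 288), UW = (-140, 196, -336).
UV × UW = (0, 9408, 5488).
The cross product is nonzero, so the points do not lie on one line.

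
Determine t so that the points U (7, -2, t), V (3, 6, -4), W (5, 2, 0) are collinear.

Direction VW = (2, -4, 4). From the x-coordinate of U, the parameter along the line is τ = (7 − 3)/2 = 2.
Then t = (-4) + 2·(4) = 4.

4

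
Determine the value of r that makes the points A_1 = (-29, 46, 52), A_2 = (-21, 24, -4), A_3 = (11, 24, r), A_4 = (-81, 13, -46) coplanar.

3

Coplanarity ⇔ det[A_1A_2; A_1A_3; A_1A_4] = 0.
Expanding, this is linear in r: (1408)r + (-4224) = 0.
So r = 3.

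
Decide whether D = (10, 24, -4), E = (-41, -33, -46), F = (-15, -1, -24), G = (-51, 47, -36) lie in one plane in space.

Yes

A normal to the plane through D, E, F is n = DE × DF = (90, 30, -150).
The plane has equation n·P = 2220. For G: n·G = 2220.
Equal, so G lies in the plane and all four are coplanar.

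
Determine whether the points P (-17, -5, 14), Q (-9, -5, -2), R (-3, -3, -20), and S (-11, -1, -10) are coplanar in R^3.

With P as base: PQ = (8, 0, -16), PR = (14, 2, -34), PS = (6, 4, -24).
PR × PS = (88, 132, 44).
PQ · (PR × PS) = 0.
The scalar triple product vanishes, so the four points are coplanar.

Yes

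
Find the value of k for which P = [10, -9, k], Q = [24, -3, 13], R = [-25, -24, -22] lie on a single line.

3

Direction QR = (-49, -21, -35). From the x-coordinate of P, the parameter along the line is τ = (10 − 24)/(-49) = 2/7.
Then k = 13 + 2/7·(-35) = 3.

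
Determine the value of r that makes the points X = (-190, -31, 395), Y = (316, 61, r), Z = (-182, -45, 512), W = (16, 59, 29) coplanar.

Normal to plane XZW: n = (-5406, 27030, 3604); plane equation n·P = 1612790.
Requiring n·Y = 1612790: (3604)r + (-59466) = 1612790.
So r = 464.

464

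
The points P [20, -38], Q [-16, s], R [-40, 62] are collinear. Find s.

22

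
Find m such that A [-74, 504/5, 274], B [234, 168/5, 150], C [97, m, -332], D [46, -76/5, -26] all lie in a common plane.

Normal to plane ABD: n = (5776, 77520, -27664); plane equation n·P = -193344.
Requiring n·C = -193344: (77520)m + (9744720) = -193344.
So m = -641/5.

-641/5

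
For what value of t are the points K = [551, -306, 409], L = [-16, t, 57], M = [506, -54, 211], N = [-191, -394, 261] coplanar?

The points are coplanar iff KL · (KM × KN) = 0.
Expanding, this is linear in t: (140256)t + (6732288) = 0.
So t = -48.

-48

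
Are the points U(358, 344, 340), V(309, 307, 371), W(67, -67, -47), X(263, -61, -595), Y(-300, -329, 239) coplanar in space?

The plane through U, V, W has normal n = UV × UW = (27060, -27984, 9372) and equation n·P = 3247464.
Checking the remaining points: n·X = 3247464, n·Y = 3328644.
Since n·Y = 3328644 ≠ 3247464, Y is off the plane and the points are not all coplanar.

No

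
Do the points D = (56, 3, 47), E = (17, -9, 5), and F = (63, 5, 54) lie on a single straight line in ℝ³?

DE = (-39, -12, -42), DF = (7, 2, 7).
Comparing components 3 and 1: (-42)(7) − (-39)(7) = -21 ≠ 0, so DE and DF are not parallel and the points are not collinear.

No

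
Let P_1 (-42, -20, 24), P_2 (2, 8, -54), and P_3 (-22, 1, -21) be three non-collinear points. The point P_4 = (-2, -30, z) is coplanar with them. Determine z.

-6

The plane through P_1, P_2, P_3 has equation 378x + 420y + 364z = -15540.
Substituting P_4: (364)z + (-13356) = -15540, so z = -6.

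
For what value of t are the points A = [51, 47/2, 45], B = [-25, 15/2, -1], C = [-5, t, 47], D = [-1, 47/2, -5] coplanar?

The points are coplanar iff AB · (AC × AD) = 0.
Expanding, this is linear in t: (1408)t + (13376) = 0.
So t = -19/2.

-19/2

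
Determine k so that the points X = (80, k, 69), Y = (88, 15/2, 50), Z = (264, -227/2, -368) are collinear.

13

Direction YZ = (176, -121, -418). From the x-coordinate of X, the parameter along the line is τ = (80 − 88)/176 = -1/22.
Then k = 15/2 + (-1/22)·(-121) = 13.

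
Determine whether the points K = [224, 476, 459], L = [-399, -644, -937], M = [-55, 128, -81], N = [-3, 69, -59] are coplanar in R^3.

The four points are coplanar iff the 3×3 determinant with rows KL, KM, KN is zero.
Rows: (-623, -1120, -1396), (-279, -348, -540), (-227, -407, -518).
Expanding along the first row: (-623)(-39516) − (-1120)(21942) + (-1396)(34557) = 951936.
Nonzero ⇒ not coplanar.

No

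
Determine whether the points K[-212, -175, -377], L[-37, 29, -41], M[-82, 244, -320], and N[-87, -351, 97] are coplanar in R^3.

No

The four points are coplanar iff the 3×3 determinant with rows KL, KM, KN is zero.
Rows: (175, 204, 336), (130, 419, 57), (125, -176, 474).
Expanding along the first row: (175)(208638) − (204)(54495) + (336)(-75255) = 108990.
Nonzero ⇒ not coplanar.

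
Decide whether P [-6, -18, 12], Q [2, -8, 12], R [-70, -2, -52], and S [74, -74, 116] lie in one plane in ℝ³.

A normal to the plane through P, Q, R is n = PQ × PR = (-640, 512, 768).
The plane has equation n·X = 3840. For S: n·S = 3840.
Equal, so S lies in the plane and all four are coplanar.

Yes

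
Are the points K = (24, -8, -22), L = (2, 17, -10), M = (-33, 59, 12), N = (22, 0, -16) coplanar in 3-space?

No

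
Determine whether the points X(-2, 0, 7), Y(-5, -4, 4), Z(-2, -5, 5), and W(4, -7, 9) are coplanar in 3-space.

No

With X as base: XY = (-3, -4, -3), XZ = (0, -5, -2), XW = (6, -7, 2).
XZ × XW = (-24, -12, 30).
XY · (XZ × XW) = 30.
Since 30 ≠ 0, the four points are not coplanar.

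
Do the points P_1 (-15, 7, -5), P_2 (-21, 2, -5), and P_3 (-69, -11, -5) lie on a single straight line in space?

No

P_1P_2 = (-6, -5, 0), P_1P_3 = (-54, -18, 0).
P_1P_2 × P_1P_3 = (0, 0, -162).
The cross product is nonzero, so the points do not lie on one line.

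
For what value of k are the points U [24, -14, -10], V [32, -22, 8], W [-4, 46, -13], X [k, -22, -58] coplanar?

16

Coplanarity ⇔ det[UV; UW; UX] = 0.
Expanding, this is linear in k: (-1056)k + (16896) = 0.
So k = 16.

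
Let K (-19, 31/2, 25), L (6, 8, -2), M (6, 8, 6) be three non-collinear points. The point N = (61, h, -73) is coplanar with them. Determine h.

-17/2

The plane through K, L, M has equation −60x − 200y = -1960.
Substituting N: (-200)h + (-3660) = -1960, so h = -17/2.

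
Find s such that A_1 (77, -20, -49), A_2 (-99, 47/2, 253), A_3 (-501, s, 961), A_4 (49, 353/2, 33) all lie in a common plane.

449/2

Coplanarity ⇔ det[A_1A_2; A_1A_3; A_1A_4] = 0.
Expanding, this is linear in s: (-5976)s + (1341612) = 0.
So s = 449/2.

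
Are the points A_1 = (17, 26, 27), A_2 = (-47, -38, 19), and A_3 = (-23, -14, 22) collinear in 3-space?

Yes

A_1A_2 = (-64, -64, -8), A_1A_3 = (-40, -40, -5).
Each component of A_1A_3 is 5/8 times the corresponding component of A_1A_2, so A_1A_3 = 5/8·A_1A_2 and the points are collinear.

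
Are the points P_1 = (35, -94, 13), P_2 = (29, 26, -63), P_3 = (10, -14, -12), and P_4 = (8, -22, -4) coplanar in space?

A normal to the plane through P_1, P_2, P_3 is n = P_1P_2 × P_1P_3 = (3080, 1750, 2520).
The plane has equation n·P = -23940. For P_4: n·P_4 = -23940.
Equal, so P_4 lies in the plane and all four are coplanar.

Yes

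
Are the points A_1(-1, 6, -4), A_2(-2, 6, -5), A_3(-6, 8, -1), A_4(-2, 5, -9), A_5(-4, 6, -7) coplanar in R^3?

Yes

The plane through A_1, A_2, A_3 has normal n = A_1A_2 × A_1A_3 = (2, 8, -2) and equation n·P = 54.
Checking the remaining points: n·A_4 = 54, n·A_5 = 54.
All equal 54, so all 5 points lie in one plane.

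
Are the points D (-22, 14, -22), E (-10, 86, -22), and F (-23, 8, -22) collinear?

Yes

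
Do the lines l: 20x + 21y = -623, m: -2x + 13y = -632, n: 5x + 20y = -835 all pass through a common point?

The three lines meet at one point iff the augmented coefficient matrix [aᵢ bᵢ cᵢ] has rank < 3, i.e. its determinant vanishes.
Here the determinant is -315.
Nonzero, so no common point exists.

No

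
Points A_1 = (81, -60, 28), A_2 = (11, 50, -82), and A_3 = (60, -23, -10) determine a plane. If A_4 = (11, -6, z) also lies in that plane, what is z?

-12

The plane through A_1, A_2, A_3 has equation −110x − 350y − 280z = 4250.
Substituting A_4: (-280)z + (890) = 4250, so z = -12.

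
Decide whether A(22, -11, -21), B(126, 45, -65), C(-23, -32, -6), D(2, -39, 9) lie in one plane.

Yes

A normal to the plane through A, B, C is n = AB × AC = (-84, 420, 336).
The plane has equation n·P = -13524. For D: n·D = -13524.
Equal, so D lies in the plane and all four are coplanar.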